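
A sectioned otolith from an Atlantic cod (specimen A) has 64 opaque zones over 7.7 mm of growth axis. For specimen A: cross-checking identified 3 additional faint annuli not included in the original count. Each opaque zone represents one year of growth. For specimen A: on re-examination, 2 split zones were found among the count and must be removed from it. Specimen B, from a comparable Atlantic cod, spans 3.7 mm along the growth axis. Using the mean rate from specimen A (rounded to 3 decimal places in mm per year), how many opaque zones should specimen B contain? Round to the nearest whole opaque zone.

Specimen A: after corrections the count is 64 − 2 + 3 = 65 opaque zones.
A: Extension rate ≈ 7.7 / 65 = 0.118 mm per year.
For B, 3.7 / 0.118 = 31.36 years ≈ 31 opaque zones.

31 opaque zones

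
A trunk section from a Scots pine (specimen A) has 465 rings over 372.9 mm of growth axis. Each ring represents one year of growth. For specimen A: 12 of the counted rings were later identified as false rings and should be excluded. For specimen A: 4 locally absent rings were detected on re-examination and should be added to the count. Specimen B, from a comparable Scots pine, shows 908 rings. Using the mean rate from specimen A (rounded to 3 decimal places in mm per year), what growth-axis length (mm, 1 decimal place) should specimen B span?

740.9 mm

Specimen A: true ring count = 465 − 12 + 4 = 457.
A: 372.9 mm over 457 years gives 372.9 / 457 ≈ 0.816 mm per year.
B's length ≈ 0.816 × 908 = 740.9 mm.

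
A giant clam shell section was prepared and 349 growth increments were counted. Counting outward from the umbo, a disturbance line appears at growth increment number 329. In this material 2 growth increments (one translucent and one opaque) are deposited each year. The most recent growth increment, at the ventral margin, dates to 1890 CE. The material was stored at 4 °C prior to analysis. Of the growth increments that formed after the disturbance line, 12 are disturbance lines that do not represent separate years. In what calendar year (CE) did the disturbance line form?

349 − 329 = 20 growth increments lie beyond the disturbance line toward the ventral margin.
Excluding 12 false growth increments: 20 − 12 = 8.
8 growth increments at 2 per year is 8 / 2 = 4 years.
The growth increment at the ventral margin is 1890 CE, so the disturbance line dates to 1890 − 4 = 1886 CE.

1886 CE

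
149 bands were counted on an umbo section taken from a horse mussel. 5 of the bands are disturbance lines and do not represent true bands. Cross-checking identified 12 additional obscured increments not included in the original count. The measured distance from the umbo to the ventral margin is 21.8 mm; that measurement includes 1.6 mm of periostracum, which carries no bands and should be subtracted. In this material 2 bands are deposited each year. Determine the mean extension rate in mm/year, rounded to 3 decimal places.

0.259 mm/year

True band count = 149 − 5 + 12 = 156.
Dividing by 2 bands per year: 156 / 2 = 78 years.
Removing the 1.6 mm offcut leaves 21.8 − 1.6 = 20.2 mm.
Extension rate ≈ 20.2 / 78 = 0.259 mm/year.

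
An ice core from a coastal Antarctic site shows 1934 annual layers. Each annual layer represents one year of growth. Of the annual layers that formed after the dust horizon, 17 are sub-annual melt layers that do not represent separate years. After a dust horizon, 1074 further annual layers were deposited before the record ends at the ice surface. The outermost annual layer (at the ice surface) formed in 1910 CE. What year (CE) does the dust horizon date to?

There are 1074 annual layers younger than the dust horizon.
1074 − 17 false = 1057 true annual layers after the dust horizon.
1910 − 1057 = 853 CE.

853 CE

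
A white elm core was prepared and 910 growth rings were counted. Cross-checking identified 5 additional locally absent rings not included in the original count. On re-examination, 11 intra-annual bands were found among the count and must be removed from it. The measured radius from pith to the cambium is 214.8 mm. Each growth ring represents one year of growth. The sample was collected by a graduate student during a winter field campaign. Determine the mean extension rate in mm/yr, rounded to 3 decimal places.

After corrections the count is 910 − 11 + 5 = 904 growth rings.
214.8 mm over 904 years gives 214.8 / 904 ≈ 0.238 mm/yr.

0.238 mm/yr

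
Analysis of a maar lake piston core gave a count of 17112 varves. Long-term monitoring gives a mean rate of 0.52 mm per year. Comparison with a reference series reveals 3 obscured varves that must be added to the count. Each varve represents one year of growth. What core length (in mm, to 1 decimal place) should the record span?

After corrections the count is 17112 + 3 = 17115 varves.
Predicted length = 0.52 mm/year × 17115 years = 8899.8 mm.

8899.8 mm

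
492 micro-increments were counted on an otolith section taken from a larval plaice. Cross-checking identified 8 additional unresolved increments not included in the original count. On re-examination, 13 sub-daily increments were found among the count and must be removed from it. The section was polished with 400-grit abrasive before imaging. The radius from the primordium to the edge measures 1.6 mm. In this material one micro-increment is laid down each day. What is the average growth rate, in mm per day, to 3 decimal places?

Adjusted count: 492 − 13 + 8 = 487 micro-increments.
Extension rate ≈ 1.6 / 487 = 0.003 mm per day.

0.003 mm per day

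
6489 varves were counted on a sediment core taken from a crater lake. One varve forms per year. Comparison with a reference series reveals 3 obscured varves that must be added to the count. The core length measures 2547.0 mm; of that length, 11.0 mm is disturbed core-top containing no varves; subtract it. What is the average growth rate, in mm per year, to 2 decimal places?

Adjusted count: 6489 + 3 = 6492 varves.
The growth record spans 2547.0 − 11.0 = 2536.0 mm.
Mean rate = 2536.0 mm / 6492 years ≈ 0.39 mm per year.

0.39 mm per year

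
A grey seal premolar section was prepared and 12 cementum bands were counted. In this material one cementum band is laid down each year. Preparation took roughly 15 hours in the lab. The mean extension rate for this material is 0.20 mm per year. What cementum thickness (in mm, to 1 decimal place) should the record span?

12 years of growth are recorded.
Length ≈ 0.20 × 12 = 2.4 mm.

2.4 mm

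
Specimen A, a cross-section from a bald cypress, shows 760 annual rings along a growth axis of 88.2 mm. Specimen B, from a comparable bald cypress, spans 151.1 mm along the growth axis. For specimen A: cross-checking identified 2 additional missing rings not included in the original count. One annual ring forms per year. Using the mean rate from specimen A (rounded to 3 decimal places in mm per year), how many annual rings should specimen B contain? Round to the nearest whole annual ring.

Specimen A: true annual ring count = 760 + 2 = 762.
A: Extension rate ≈ 88.2 / 762 = 0.116 mm/yr.
For B, 151.1 / 0.116 = 1302.59 years ≈ 1303 annual rings.

1303 annual rings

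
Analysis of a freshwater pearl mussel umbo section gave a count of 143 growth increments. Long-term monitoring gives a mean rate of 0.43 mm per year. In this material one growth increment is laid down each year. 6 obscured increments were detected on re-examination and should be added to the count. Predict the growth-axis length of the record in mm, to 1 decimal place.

Adjusted count: 143 + 6 = 149 growth increments.
Predicted length = 0.43 mm/year × 149 years = 64.1 mm.

64.1 mm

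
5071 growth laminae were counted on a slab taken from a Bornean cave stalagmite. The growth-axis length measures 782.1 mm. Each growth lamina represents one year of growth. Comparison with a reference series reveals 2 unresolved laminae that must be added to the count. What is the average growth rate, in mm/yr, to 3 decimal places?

0.154 mm/yr

True growth lamina count = 5071 + 2 = 5073.
782.1 mm over 5073 years gives 782.1 / 5073 ≈ 0.154 mm/yr.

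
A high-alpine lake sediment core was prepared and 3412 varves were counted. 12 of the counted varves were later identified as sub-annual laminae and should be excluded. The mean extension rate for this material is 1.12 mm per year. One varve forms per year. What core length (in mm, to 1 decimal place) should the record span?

After corrections the count is 3412 − 12 = 3400 varves.
Predicted length = 1.12 mm/year × 3400 years = 3808.0 mm.

3808.0 mm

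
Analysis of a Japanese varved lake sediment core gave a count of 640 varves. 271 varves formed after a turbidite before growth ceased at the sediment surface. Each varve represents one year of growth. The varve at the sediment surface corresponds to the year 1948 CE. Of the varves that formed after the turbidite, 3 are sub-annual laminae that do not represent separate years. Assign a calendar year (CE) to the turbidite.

271 varves formed after the turbidite.
Excluding 3 false varves: 271 − 3 = 268.
The varve at the sediment surface is 1948 CE, so the turbidite dates to 1948 − 268 = 1680 CE.

1680 CE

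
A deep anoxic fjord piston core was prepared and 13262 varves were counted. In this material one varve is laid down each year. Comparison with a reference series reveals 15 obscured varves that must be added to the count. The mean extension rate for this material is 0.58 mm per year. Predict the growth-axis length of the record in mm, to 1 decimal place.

7700.7 mm

Correcting the raw count gives 13262 + 15 = 13277 true varves.
Length ≈ 0.58 × 13277 = 7700.7 mm.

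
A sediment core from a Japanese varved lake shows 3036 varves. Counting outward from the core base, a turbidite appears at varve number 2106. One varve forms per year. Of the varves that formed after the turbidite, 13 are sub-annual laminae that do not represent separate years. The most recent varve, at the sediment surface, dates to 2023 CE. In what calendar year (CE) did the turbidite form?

1106 CE

Between varve 2106 and the sediment surface there are 3036 − 2106 = 930 varves.
Excluding 13 false varves: 930 − 13 = 917.
Counting back 917 years from 2023 CE places the turbidite in 2023 − 917 = 1106 CE.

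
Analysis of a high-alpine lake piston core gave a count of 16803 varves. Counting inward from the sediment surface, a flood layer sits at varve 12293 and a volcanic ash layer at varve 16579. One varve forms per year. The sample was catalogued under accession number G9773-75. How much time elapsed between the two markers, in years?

16579 − 12293 = 4286 varves lie between the two events.
That is 4286 years at one varve per year.

4286 years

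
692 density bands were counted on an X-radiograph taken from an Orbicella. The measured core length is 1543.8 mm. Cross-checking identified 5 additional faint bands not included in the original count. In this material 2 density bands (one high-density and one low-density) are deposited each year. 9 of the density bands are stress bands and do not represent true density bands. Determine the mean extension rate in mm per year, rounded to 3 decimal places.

Correcting the raw count gives 692 − 9 + 5 = 688 true density bands.
Dividing by 2 density bands per year: 688 / 2 = 344 years.
1543.8 mm over 344 years gives 1543.8 / 344 ≈ 4.488 mm per year.

4.488 mm per year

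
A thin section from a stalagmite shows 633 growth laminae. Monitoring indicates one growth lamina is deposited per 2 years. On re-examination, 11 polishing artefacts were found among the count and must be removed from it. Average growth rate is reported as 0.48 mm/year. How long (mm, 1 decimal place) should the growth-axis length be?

Adjusted count: 633 − 11 = 622 growth laminae.
622 growth laminae at 2 years each span 622 × 2 = 1244 years.
Predicted length = 0.48 mm/year × 1244 years = 597.1 mm.

597.1 mm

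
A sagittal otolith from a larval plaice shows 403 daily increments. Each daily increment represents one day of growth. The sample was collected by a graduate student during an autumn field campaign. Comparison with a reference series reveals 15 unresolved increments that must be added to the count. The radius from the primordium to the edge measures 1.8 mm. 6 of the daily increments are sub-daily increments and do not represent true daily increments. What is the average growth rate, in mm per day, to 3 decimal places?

0.004 mm per day

After corrections the count is 403 − 6 + 15 = 412 daily increments.
Extension rate ≈ 1.8 / 412 = 0.004 mm per day.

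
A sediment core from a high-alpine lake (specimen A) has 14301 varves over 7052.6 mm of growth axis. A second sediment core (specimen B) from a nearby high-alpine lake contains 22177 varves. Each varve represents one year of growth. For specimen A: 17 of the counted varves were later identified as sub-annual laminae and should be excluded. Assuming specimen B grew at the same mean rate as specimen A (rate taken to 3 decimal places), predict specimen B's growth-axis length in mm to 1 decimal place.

Specimen A: correcting the raw count gives 14301 − 17 = 14284 true varves.
A: 7052.6 mm over 14284 years gives 7052.6 / 14284 ≈ 0.494 mm/yr.
For B, 0.494 mm/year × 22177 years = 10955.4 mm.

10955.4 mm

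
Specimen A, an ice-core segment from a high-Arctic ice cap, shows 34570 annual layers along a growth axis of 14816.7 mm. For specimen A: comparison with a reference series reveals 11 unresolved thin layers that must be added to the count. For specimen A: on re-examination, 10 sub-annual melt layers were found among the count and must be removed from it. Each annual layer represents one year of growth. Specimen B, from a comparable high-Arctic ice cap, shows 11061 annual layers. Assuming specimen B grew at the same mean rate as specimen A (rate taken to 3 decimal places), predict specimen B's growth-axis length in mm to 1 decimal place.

Specimen A: adjusted count: 34570 − 10 + 11 = 34571 annual layers.
A: Extension rate ≈ 14816.7 / 34571 = 0.429 mm/yr.
Length of B = 0.429 × 11061 = 4745.2 mm.

4745.2 mm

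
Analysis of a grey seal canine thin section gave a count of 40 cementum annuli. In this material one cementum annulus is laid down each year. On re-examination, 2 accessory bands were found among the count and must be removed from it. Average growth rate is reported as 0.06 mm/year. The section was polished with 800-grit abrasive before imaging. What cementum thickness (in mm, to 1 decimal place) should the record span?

2.3 mm

After corrections the count is 40 − 2 = 38 cementum annuli.
38 years at 0.06 mm/year gives 0.06 × 38 = 2.3 mm.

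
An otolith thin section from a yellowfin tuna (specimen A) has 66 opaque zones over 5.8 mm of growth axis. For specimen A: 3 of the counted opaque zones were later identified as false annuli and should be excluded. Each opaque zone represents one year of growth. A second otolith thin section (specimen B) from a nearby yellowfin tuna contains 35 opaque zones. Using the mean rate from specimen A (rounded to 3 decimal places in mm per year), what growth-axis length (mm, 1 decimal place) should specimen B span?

3.2 mm

Specimen A: correcting the raw count gives 66 − 3 = 63 true opaque zones.
A: Extension rate ≈ 5.8 / 63 = 0.092 mm/year.
For B, 0.092 mm/year × 35 years = 3.2 mm.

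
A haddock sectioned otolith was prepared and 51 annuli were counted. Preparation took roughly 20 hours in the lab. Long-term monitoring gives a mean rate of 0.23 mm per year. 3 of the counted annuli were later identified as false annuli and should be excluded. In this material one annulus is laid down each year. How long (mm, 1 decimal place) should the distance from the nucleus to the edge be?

Correcting the raw count gives 51 − 3 = 48 true annuli.
48 years at 0.23 mm/year gives 0.23 × 48 = 11.0 mm.

11.0 mm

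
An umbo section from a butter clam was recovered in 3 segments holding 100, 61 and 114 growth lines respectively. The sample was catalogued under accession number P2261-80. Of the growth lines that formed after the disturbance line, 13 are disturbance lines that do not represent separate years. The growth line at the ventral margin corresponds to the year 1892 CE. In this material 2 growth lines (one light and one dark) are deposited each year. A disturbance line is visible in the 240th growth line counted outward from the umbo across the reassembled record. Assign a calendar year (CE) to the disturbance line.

1881 CE

Total growth lines = 100 + 61 + 114 = 275.
275 − 240 = 35 growth lines lie beyond the disturbance line toward the ventral margin.
Excluding 13 false growth lines: 35 − 13 = 22.
Dividing by 2 growth lines per year: 22 / 2 = 11 years.
The growth line at the ventral margin is 1892 CE, so the disturbance line dates to 1892 − 11 = 1881 CE.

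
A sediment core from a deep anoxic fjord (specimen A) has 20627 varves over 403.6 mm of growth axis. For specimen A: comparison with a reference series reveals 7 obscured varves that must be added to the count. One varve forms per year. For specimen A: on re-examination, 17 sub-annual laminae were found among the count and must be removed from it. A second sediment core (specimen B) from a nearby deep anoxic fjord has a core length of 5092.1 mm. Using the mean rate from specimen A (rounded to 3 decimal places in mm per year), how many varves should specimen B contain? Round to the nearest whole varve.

Specimen A: after corrections the count is 20627 − 17 + 7 = 20617 varves.
A: Extension rate ≈ 403.6 / 20617 = 0.020 mm/year.
For B, 5092.1 / 0.020 = 254605.00 years ≈ 254605 varves.

254605 varves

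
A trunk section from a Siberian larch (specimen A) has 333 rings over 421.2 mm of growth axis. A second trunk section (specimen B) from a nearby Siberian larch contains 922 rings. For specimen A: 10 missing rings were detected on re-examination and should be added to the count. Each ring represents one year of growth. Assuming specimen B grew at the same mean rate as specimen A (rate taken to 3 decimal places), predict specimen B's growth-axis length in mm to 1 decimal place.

1132.2 mm

Specimen A: after corrections the count is 333 + 10 = 343 rings.
A: 421.2 mm over 343 years gives 421.2 / 343 ≈ 1.228 mm/year.
Length of B = 1.228 × 922 = 1132.2 mm.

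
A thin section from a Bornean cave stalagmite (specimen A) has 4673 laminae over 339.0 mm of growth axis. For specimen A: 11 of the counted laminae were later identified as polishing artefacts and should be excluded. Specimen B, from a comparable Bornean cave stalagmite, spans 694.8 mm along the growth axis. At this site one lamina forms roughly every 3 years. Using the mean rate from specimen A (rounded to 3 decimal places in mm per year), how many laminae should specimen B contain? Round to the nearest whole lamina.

9650 laminae

Specimen A: true lamina count = 4673 − 11 = 4662.
Specimen A: at 3 years per lamina, 4662 × 3 = 13986 years.
A: 339.0 mm over 13986 years gives 339.0 / 13986 ≈ 0.024 mm/year.
B spans 694.8 / 0.024 = 28950.00 years; at 3 years per lamina that is 28950.00 / 3 ≈ 9650 laminae.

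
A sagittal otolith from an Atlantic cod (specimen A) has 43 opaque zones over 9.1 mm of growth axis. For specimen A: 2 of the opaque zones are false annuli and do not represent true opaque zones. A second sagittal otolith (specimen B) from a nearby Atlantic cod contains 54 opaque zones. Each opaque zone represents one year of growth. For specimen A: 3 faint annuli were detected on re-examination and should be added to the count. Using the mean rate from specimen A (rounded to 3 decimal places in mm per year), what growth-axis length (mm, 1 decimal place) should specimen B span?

11.2 mm

Specimen A: adjusted count: 43 − 2 + 3 = 44 opaque zones.
A: 9.1 mm over 44 years gives 9.1 / 44 ≈ 0.207 mm/year.
For B, 0.207 mm/year × 54 years = 11.2 mm.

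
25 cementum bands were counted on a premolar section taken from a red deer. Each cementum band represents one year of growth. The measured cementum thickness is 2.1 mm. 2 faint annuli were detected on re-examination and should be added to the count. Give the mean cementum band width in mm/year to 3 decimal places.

0.078 mm/year

Correcting the raw count gives 25 + 2 = 27 true cementum bands.
Extension rate ≈ 2.1 / 27 = 0.078 mm/year.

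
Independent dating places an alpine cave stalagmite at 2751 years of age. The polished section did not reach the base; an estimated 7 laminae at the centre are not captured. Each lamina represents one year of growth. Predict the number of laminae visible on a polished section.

One lamina per year gives 2751 laminae over 2751 years.
2751 − 7 missed = 2744 laminae expected in the prepared section.

2744 laminae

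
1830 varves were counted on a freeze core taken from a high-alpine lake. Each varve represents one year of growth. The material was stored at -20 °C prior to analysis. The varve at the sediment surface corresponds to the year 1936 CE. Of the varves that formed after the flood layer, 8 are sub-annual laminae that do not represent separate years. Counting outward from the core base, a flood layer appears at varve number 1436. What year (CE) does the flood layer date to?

Between varve 1436 and the sediment surface there are 1830 − 1436 = 394 varves.
Excluding 8 false varves: 394 − 8 = 386.
1936 − 386 = 1550 CE.

1550 CE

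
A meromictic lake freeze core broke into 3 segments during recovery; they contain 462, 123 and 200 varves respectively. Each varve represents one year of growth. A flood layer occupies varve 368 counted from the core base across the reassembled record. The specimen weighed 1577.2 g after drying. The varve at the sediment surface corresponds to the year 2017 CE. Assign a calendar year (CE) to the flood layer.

Total varves = 462 + 123 + 200 = 785.
785 − 368 = 417 varves lie beyond the flood layer toward the sediment surface.
Counting back 417 years from 2017 CE places the flood layer in 2017 − 417 = 1600 CE.

1600 CE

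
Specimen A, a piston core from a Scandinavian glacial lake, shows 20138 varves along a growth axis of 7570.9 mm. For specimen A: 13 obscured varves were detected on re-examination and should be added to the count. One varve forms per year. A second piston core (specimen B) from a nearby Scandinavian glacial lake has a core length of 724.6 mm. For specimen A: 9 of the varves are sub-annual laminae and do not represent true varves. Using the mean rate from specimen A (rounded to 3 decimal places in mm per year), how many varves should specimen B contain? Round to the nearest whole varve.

Specimen A: true varve count = 20138 − 9 + 13 = 20142.
A: Mean rate = 7570.9 mm / 20142 years ≈ 0.376 mm per year.
For B, 724.6 / 0.376 = 1927.13 years ≈ 1927 varves.

1927 varves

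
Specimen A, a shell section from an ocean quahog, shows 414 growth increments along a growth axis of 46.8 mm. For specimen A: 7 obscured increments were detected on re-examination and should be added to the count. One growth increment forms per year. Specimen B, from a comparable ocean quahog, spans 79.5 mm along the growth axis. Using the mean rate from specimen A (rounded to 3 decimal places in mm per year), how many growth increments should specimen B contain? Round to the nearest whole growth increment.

716 growth increments

Specimen A: correcting the raw count gives 414 + 7 = 421 true growth increments.
A: Extension rate ≈ 46.8 / 421 = 0.111 mm per year.
Specimen B: 79.5 mm / 0.111 mm per year = 716.22 years ≈ 716 growth increments.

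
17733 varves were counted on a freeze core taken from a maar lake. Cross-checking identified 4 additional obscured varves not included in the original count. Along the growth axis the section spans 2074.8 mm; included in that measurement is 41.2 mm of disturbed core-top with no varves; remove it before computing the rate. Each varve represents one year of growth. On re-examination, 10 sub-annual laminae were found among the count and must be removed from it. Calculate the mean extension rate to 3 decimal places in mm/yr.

0.115 mm/yr

True varve count = 17733 − 10 + 4 = 17727.
Removing the 41.2 mm offcut leaves 2074.8 − 41.2 = 2033.6 mm.
Extension rate ≈ 2033.6 / 17727 = 0.115 mm/yr.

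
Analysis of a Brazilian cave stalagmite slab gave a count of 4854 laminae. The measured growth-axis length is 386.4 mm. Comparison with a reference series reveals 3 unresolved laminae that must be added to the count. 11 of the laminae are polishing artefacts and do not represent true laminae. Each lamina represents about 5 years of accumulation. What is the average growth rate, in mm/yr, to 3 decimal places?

0.016 mm/yr

After corrections the count is 4854 − 11 + 3 = 4846 laminae.
4846 laminae at 5 years each span 4846 × 5 = 24230 years.
Extension rate ≈ 386.4 / 24230 = 0.016 mm/yr.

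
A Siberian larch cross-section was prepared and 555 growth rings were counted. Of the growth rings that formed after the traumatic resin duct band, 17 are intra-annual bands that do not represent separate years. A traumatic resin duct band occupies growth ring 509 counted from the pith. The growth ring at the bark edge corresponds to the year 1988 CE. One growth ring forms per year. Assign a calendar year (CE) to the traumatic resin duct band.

1959 CE

The traumatic resin duct band sits at growth ring 509 from the pith, so 555 − 509 = 46 growth rings formed after it.
Excluding 17 false growth rings: 46 − 17 = 29.
1988 − 29 = 1959 CE.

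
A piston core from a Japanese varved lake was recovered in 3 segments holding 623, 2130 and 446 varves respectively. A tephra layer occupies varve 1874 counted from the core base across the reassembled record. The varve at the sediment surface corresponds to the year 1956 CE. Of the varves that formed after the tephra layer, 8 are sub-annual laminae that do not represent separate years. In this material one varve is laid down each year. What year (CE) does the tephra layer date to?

639 CE

Total varves = 623 + 2130 + 446 = 3199.
Between varve 1874 and the sediment surface there are 3199 − 1874 = 1325 varves.
1325 − 8 false = 1317 true varves after the tephra layer.
The varve at the sediment surface is 1956 CE, so the tephra layer dates to 1956 − 1317 = 639 CE.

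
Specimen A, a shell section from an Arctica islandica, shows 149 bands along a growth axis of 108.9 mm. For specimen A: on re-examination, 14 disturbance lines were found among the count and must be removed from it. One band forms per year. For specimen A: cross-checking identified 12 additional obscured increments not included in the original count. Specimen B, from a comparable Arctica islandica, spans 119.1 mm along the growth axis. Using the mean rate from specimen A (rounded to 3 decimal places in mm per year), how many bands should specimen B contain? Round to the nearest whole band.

161 bands

Specimen A: adjusted count: 149 − 14 + 12 = 147 bands.
A: Extension rate ≈ 108.9 / 147 = 0.741 mm per year.
Specimen B: 119.1 mm / 0.741 mm per year = 160.73 years ≈ 161 bands.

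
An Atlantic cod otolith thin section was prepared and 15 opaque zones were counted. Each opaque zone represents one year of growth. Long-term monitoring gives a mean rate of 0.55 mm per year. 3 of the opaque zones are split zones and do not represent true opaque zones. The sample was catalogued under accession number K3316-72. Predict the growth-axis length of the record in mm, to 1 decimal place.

6.6 mm

After corrections the count is 15 − 3 = 12 opaque zones.
Predicted length = 0.55 mm/year × 12 years = 6.6 mm.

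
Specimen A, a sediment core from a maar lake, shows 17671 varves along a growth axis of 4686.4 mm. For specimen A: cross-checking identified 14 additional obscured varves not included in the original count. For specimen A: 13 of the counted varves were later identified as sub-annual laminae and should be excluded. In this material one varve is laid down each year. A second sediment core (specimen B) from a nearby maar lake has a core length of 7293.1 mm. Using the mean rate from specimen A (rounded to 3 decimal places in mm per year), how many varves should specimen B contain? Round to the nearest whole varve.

27521 varves

Specimen A: adjusted count: 17671 − 13 + 14 = 17672 varves.
A: Extension rate ≈ 4686.4 / 17672 = 0.265 mm per year.
B spans 7293.1 / 0.265 = 27521.13 years ≈ 27521 varves.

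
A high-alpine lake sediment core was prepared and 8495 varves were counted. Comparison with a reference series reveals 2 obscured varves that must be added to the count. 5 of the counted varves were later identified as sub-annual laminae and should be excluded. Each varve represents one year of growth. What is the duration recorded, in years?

Adjusted count: 8495 − 5 + 2 = 8492 varves.
One varve per year makes the duration 8492 years.

8492 years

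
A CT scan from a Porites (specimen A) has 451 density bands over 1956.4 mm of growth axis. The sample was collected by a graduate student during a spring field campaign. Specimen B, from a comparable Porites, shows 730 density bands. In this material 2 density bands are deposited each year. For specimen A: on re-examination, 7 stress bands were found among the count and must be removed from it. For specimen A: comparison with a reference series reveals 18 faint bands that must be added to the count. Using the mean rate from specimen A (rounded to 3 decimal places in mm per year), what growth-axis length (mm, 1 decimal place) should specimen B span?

3091.2 mm

Specimen A: after corrections the count is 451 − 7 + 18 = 462 density bands.
Specimen A: with 2 density bands per year, 462 / 2 = 231 years.
A: Mean rate = 1956.4 mm / 231 years ≈ 8.469 mm per year.
Specimen B: with 2 density bands per year, 730 / 2 = 365 years. B's length ≈ 8.469 × 365 = 3091.2 mm.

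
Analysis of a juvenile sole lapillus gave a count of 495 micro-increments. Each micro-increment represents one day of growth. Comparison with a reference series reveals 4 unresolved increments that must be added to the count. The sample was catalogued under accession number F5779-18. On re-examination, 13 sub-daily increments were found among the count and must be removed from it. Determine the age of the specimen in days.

True micro-increment count = 495 − 13 + 4 = 486.
With a one-to-one micro-increment periodicity this is 486 days.

486 days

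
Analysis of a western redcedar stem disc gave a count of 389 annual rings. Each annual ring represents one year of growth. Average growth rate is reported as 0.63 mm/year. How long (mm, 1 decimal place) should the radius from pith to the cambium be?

389 years of growth are recorded.
Length ≈ 0.63 × 389 = 245.1 mm.

245.1 mm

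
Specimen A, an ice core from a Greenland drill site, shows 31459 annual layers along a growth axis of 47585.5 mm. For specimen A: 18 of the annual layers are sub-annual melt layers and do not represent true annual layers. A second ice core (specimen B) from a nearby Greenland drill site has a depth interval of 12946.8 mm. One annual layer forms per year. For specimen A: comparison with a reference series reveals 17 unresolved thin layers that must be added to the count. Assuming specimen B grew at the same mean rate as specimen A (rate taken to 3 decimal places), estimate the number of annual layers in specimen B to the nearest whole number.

Specimen A: after corrections the count is 31459 − 18 + 17 = 31458 annual layers.
A: Extension rate ≈ 47585.5 / 31458 = 1.513 mm per year.
Specimen B: 12946.8 mm / 1.513 mm per year = 8557.04 years ≈ 8557 annual layers.

8557 annual layers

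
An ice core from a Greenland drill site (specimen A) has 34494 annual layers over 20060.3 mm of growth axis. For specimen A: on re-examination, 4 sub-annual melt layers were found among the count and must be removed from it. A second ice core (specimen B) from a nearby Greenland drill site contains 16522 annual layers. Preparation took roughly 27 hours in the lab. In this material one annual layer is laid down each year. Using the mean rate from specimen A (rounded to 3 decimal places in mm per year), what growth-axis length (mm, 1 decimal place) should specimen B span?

9615.8 mm

Specimen A: correcting the raw count gives 34494 − 4 = 34490 true annual layers.
A: 20060.3 mm over 34490 years gives 20060.3 / 34490 ≈ 0.582 mm per year.
For B, 0.582 mm/year × 16522 years = 9615.8 mm.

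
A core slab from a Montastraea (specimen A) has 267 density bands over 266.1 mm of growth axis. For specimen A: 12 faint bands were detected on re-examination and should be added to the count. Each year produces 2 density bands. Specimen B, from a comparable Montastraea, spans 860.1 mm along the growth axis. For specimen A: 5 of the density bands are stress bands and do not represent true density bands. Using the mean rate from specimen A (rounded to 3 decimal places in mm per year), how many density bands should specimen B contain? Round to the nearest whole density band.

886 density bands

Specimen A: correcting the raw count gives 267 − 5 + 12 = 274 true density bands.
Specimen A: with 2 density bands per year, 274 / 2 = 137 years.
A: Mean rate = 266.1 mm / 137 years ≈ 1.942 mm/year.
B spans 860.1 / 1.942 = 442.89 years; at 2 density bands per year that is 442.89 × 2 ≈ 886 density bands.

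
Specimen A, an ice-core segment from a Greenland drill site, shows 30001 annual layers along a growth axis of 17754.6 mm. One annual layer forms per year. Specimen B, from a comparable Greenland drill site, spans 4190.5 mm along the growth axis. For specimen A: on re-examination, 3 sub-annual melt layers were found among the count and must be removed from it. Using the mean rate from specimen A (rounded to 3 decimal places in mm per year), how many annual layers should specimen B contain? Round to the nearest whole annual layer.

Specimen A: true annual layer count = 30001 − 3 = 29998.
A: Extension rate ≈ 17754.6 / 29998 = 0.592 mm/yr.
Specimen B: 4190.5 mm / 0.592 mm per year = 7078.55 years ≈ 7079 annual layers.

7079 annual layers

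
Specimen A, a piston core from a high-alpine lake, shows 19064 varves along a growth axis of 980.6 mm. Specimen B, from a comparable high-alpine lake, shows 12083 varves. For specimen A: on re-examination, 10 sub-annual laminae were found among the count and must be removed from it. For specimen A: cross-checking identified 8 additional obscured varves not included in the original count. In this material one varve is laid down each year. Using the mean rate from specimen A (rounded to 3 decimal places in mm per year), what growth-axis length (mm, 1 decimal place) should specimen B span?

Specimen A: adjusted count: 19064 − 10 + 8 = 19062 varves.
A: Mean rate = 980.6 mm / 19062 years ≈ 0.051 mm per year.
For B, 0.051 mm/year × 12083 years = 616.2 mm.

616.2 mm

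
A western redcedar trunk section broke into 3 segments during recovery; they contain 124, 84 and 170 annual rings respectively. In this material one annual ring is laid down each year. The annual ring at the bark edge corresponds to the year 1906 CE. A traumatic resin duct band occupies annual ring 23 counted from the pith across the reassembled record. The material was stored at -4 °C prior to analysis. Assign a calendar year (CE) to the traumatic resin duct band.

1551 CE

Total annual rings = 124 + 84 + 170 = 378.
The traumatic resin duct band sits at annual ring 23 from the pith, so 378 − 23 = 355 annual rings formed after it.
The annual ring at the bark edge is 1906 CE, so the traumatic resin duct band dates to 1906 − 355 = 1551 CE.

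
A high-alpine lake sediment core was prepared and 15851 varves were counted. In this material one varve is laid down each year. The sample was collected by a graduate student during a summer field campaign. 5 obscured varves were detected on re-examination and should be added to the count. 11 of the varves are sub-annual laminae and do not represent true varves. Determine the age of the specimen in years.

15845 years

After corrections the count is 15851 − 11 + 5 = 15845 varves.
With a one-to-one varve periodicity this is 15845 years.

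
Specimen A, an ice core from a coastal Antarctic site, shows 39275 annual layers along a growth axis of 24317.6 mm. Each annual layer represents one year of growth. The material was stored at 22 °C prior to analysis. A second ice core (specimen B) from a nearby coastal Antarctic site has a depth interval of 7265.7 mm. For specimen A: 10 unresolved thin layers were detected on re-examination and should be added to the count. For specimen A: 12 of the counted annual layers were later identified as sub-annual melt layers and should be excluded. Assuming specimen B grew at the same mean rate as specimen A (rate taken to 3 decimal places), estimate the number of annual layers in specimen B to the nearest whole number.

11738 annual layers

Specimen A: after corrections the count is 39275 − 12 + 10 = 39273 annual layers.
A: Extension rate ≈ 24317.6 / 39273 = 0.619 mm/yr.
B spans 7265.7 / 0.619 = 11737.80 years ≈ 11738 annual layers.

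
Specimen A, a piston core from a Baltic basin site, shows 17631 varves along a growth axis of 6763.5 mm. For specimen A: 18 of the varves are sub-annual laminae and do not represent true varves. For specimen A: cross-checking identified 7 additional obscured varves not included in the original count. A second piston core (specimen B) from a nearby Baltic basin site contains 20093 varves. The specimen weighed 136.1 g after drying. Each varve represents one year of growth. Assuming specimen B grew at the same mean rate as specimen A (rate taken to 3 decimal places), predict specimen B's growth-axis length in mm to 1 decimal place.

7715.7 mm

Specimen A: adjusted count: 17631 − 18 + 7 = 17620 varves.
A: Extension rate ≈ 6763.5 / 17620 = 0.384 mm per year.
Length of B = 0.384 × 20093 = 7715.7 mm.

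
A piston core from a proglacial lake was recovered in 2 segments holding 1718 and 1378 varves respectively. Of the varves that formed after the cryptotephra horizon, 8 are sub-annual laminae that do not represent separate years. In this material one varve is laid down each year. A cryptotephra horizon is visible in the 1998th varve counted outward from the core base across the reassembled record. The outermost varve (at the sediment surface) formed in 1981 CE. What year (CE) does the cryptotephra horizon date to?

Total varves = 1718 + 1378 = 3096.
Between varve 1998 and the sediment surface there are 3096 − 1998 = 1098 varves.
Excluding 8 false varves: 1098 − 8 = 1090.
Counting back 1090 years from 1981 CE places the cryptotephra horizon in 1981 − 1090 = 891 CE.

891 CE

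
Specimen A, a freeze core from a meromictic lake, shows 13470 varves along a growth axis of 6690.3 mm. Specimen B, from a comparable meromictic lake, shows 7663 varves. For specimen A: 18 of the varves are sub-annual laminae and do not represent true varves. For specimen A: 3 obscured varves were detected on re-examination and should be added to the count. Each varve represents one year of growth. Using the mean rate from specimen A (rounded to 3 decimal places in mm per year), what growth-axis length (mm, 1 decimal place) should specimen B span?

3808.5 mm

Specimen A: correcting the raw count gives 13470 − 18 + 3 = 13455 true varves.
A: 6690.3 mm over 13455 years gives 6690.3 / 13455 ≈ 0.497 mm per year.
B's length ≈ 0.497 × 7663 = 3808.5 mm.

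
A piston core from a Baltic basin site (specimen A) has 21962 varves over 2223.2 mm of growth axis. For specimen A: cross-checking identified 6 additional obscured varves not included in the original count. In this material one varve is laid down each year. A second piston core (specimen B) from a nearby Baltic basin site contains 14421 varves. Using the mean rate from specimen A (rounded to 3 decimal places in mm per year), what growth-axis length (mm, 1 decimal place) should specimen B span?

Specimen A: adjusted count: 21962 + 6 = 21968 varves.
A: Mean rate = 2223.2 mm / 21968 years ≈ 0.101 mm/yr.
Length of B = 0.101 × 14421 = 1456.5 mm.

1456.5 mm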